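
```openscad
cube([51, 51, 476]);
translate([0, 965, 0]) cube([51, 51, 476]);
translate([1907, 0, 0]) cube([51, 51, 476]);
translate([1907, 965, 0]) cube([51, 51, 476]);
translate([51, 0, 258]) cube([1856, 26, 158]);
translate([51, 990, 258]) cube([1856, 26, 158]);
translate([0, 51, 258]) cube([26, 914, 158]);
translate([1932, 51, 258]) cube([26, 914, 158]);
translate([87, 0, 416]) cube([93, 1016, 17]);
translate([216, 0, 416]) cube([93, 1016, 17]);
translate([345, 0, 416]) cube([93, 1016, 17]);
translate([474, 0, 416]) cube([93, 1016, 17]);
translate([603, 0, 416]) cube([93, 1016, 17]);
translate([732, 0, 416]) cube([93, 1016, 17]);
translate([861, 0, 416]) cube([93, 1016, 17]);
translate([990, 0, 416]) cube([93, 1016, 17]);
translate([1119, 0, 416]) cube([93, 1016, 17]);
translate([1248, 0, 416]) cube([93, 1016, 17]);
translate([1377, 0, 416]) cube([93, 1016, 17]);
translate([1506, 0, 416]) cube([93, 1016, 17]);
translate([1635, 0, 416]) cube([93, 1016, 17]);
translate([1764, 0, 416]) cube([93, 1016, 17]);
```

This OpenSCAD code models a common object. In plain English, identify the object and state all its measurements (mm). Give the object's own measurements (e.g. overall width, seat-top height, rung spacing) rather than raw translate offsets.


A bed frame 1958 mm long (x) by 1016 mm wide (y). Four 51×51 mm corner posts, 476 mm tall, at the corners of the footprint. Four rails of 26 mm thickness and 158 mm height run between adjacent posts with their undersides at z = 258 mm, their outer faces flush with the outside of the frame (the two x-running rails run between the posts' inner faces; the two y-running rails run between the posts' inner faces). 14 slats, each 93 mm wide (x) and 17 mm thick, lie across the top of the two x-running rails, running the full 1016 mm width of the frame in y; along x they sit between the end posts with a 36 mm gap after the −x posts and between neighbouring slats, leaving 50 mm before the +x posts.


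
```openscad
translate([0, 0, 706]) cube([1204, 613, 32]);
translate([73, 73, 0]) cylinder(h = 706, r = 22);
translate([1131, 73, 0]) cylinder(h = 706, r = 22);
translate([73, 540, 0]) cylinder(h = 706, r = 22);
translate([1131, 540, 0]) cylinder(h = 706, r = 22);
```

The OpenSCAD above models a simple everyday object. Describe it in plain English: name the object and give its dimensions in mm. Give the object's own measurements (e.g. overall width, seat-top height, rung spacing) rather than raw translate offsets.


A rectangular dining table. The top is 1204×613×32 mm with its upper surface at z = 738 mm. It stands on four round legs of 44 mm diameter, each leg's bounding box inset 51 mm from the nearest pair of top edges, running from the floor to the underside of the top.


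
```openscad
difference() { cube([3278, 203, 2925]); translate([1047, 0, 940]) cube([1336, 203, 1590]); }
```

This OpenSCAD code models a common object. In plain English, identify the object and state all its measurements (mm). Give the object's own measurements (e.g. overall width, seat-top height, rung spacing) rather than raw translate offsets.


A wall 3278 mm long (x), 203 mm thick (y), 2925 mm tall, with a rectangular window opening cut through it. The opening is 1336 mm wide and 1590 mm tall; its sill is at z = 940 mm and its near (−x) edge is 1047 mm from the wall's −x end. The opening passes through the full wall thickness.


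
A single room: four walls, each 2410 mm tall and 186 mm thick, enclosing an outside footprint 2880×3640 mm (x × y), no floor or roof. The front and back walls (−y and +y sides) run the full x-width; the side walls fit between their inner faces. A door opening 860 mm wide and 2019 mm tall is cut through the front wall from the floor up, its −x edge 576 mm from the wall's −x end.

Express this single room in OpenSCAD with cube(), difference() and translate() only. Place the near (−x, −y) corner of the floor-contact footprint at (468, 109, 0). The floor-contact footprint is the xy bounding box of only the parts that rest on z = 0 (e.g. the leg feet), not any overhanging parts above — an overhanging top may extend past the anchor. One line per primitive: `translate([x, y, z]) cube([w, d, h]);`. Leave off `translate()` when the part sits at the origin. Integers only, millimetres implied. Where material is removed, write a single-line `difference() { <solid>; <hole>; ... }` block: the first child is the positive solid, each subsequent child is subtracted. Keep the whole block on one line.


difference() { translate([468, 109, 0]) cube([2880, 186, 2410]); translate([1044, 109, 0]) cube([860, 186, 2019]); }
translate([468, 3563, 0]) cube([2880, 186, 2410]);
translate([468, 295, 0]) cube([186, 3268, 2410]);
translate([3162, 295, 0]) cube([186, 3268, 2410]);


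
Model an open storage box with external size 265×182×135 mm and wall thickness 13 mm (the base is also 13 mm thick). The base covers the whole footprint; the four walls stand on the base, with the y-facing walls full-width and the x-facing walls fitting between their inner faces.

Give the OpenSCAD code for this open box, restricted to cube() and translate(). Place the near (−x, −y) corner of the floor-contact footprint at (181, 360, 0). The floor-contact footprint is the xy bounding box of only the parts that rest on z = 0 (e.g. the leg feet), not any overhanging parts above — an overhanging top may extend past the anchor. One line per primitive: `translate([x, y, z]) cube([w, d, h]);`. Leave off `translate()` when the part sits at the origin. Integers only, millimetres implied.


translate([181, 360, 0]) cube([265, 182, 13]);
translate([181, 360, 13]) cube([265, 13, 122]);
translate([181, 529, 13]) cube([265, 13, 122]);
translate([181, 373, 13]) cube([13, 156, 122]);
translate([433, 373, 13]) cube([13, 156, 122]);


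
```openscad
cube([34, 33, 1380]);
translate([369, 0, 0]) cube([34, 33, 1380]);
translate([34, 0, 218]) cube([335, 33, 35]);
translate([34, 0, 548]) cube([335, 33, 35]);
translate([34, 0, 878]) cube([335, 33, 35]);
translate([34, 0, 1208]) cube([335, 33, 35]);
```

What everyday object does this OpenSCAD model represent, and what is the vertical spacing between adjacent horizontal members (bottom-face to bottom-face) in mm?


A ladder. The rung spacing is 330 mm.

Two tall 34×33 posts with 4 short bars between them — a ladder. Adjacent rungs sit at z = 218 and z = 548, so the spacing is 548 − 218 = 330 mm.


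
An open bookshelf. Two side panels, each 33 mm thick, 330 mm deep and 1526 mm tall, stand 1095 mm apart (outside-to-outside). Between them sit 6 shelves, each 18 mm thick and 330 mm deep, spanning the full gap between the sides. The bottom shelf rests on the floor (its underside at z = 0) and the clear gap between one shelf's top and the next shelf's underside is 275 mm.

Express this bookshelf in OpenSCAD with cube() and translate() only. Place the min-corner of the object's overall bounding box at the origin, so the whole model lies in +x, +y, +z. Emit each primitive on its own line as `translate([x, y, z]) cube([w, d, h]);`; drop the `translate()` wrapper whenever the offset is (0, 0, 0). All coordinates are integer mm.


cube([33, 330, 1526]);
translate([1062, 0, 0]) cube([33, 330, 1526]);
translate([33, 0, 0]) cube([1029, 330, 18]);
translate([33, 0, 293]) cube([1029, 330, 18]);
translate([33, 0, 586]) cube([1029, 330, 18]);
translate([33, 0, 879]) cube([1029, 330, 18]);
translate([33, 0, 1172]) cube([1029, 330, 18]);
translate([33, 0, 1465]) cube([1029, 330, 18]);


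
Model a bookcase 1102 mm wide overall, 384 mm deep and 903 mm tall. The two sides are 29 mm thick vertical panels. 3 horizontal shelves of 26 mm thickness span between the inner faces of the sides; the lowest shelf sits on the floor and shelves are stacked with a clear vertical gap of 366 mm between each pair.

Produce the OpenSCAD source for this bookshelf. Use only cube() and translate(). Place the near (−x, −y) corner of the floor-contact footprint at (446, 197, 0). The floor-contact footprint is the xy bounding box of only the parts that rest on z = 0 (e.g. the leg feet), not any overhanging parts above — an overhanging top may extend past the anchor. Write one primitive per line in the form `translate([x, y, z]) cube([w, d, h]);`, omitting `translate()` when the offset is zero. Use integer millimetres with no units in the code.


translate([446, 197, 0]) cube([29, 384, 903]);
translate([1519, 197, 0]) cube([29, 384, 903]);
translate([475, 197, 0]) cube([1044, 384, 26]);
translate([475, 197, 392]) cube([1044, 384, 26]);
translate([475, 197, 784]) cube([1044, 384, 26]);


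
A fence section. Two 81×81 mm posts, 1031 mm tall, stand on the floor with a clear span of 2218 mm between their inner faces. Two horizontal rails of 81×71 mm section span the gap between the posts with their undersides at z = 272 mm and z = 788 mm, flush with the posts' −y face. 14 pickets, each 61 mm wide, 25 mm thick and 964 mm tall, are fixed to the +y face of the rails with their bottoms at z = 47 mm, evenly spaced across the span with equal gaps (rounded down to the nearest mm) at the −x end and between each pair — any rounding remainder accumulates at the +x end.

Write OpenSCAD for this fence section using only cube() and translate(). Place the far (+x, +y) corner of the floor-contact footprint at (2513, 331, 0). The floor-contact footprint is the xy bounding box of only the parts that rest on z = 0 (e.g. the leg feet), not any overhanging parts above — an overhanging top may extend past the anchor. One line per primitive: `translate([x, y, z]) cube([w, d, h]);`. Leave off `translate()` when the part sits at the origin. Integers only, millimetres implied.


translate([133, 250, 0]) cube([81, 81, 1031]);
translate([2432, 250, 0]) cube([81, 81, 1031]);
translate([214, 250, 272]) cube([2218, 81, 71]);
translate([214, 250, 788]) cube([2218, 81, 71]);
translate([304, 331, 47]) cube([61, 25, 964]);
translate([455, 331, 47]) cube([61, 25, 964]);
translate([606, 331, 47]) cube([61, 25, 964]);
translate([757, 331, 47]) cube([61, 25, 964]);
translate([908, 331, 47]) cube([61, 25, 964]);
translate([1059, 331, 47]) cube([61, 25, 964]);
translate([1210, 331, 47]) cube([61, 25, 964]);
translate([1361, 331, 47]) cube([61, 25, 964]);
translate([1512, 331, 47]) cube([61, 25, 964]);
translate([1663, 331, 47]) cube([61, 25, 964]);
translate([1814, 331, 47]) cube([61, 25, 964]);
translate([1965, 331, 47]) cube([61, 25, 964]);
translate([2116, 331, 47]) cube([61, 25, 964]);
translate([2267, 331, 47]) cube([61, 25, 964]);


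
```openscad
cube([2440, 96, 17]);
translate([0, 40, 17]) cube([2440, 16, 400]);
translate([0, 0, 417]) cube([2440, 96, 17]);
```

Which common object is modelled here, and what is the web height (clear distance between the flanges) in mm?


An I-beam. The web height is 400 mm.

Two wide flanges with a thin centred web — an I-beam. Overall 434 mm minus two 17 mm flanges gives a web of 434 − 2·17 = 400 mm.


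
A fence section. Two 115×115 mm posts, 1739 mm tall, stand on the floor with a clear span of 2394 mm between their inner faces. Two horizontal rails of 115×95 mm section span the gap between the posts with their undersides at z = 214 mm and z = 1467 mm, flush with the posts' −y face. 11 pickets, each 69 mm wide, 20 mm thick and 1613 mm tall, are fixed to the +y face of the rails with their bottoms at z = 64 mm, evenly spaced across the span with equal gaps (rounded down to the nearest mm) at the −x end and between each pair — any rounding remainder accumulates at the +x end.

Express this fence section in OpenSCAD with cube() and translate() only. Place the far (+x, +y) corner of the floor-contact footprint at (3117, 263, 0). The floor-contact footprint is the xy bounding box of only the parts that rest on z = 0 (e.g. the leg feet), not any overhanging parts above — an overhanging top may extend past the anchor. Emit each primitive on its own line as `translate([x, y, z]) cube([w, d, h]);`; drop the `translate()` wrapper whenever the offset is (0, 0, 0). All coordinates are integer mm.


translate([493, 148, 0]) cube([115, 115, 1739]);
translate([3002, 148, 0]) cube([115, 115, 1739]);
translate([608, 148, 214]) cube([2394, 115, 95]);
translate([608, 148, 1467]) cube([2394, 115, 95]);
translate([744, 263, 64]) cube([69, 20, 1613]);
translate([949, 263, 64]) cube([69, 20, 1613]);
translate([1154, 263, 64]) cube([69, 20, 1613]);
translate([1359, 263, 64]) cube([69, 20, 1613]);
translate([1564, 263, 64]) cube([69, 20, 1613]);
translate([1769, 263, 64]) cube([69, 20, 1613]);
translate([1974, 263, 64]) cube([69, 20, 1613]);
translate([2179, 263, 64]) cube([69, 20, 1613]);
translate([2384, 263, 64]) cube([69, 20, 1613]);
translate([2589, 263, 64]) cube([69, 20, 1613]);
translate([2794, 263, 64]) cube([69, 20, 1613]);


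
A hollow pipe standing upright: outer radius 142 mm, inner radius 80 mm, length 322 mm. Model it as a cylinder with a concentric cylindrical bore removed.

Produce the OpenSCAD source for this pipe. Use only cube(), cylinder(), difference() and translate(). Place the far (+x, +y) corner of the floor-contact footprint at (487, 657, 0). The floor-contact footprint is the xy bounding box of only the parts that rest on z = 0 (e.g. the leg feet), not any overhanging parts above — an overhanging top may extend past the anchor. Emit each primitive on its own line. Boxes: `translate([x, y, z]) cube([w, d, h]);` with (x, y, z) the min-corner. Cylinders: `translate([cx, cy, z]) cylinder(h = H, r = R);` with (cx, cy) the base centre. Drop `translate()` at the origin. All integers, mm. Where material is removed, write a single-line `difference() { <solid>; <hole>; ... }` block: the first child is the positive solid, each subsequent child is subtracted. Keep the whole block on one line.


difference() { translate([345, 515, 0]) cylinder(h = 322, r = 142); translate([345, 515, 0]) cylinder(h = 322, r = 80); }


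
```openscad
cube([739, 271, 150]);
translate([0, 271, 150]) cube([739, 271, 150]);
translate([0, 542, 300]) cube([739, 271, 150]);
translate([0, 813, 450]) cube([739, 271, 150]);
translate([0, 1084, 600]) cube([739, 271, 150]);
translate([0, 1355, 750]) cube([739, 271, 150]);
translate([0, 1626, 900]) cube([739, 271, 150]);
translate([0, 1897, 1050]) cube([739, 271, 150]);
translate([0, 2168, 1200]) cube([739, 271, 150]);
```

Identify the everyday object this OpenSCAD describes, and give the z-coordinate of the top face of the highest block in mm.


A staircase. The total rise is 1350 mm.

9 identical blocks, each offset up and back from the previous — a staircase. Each step is 150 mm tall and there are 9 of them, so the total rise is 9 × 150 = 1350 mm.


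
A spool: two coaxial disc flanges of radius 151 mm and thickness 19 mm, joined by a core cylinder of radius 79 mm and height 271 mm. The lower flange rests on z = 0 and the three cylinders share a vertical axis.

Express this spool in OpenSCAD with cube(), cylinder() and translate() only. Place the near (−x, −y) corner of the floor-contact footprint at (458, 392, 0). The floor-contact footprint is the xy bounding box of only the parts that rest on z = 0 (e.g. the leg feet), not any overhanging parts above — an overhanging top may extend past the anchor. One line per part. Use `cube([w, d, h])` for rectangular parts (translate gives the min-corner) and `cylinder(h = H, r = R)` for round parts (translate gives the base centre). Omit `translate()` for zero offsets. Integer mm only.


translate([609, 543, 0]) cylinder(h = 19, r = 151);
translate([609, 543, 19]) cylinder(h = 271, r = 79);
translate([609, 543, 290]) cylinder(h = 19, r = 151);


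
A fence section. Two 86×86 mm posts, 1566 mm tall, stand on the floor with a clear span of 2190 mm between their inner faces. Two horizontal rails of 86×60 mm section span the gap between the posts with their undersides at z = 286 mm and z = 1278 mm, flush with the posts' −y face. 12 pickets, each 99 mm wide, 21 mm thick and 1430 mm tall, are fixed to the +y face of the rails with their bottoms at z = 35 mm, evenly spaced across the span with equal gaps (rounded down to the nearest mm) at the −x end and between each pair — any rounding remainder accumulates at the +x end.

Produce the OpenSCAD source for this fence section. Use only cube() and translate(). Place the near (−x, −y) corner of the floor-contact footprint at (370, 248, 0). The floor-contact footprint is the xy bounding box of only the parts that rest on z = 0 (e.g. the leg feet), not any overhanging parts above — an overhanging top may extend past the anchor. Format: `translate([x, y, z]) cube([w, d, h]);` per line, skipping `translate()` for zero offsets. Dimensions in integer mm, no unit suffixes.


translate([370, 248, 0]) cube([86, 86, 1566]);
translate([2646, 248, 0]) cube([86, 86, 1566]);
translate([456, 248, 286]) cube([2190, 86, 60]);
translate([456, 248, 1278]) cube([2190, 86, 60]);
translate([533, 334, 35]) cube([99, 21, 1430]);
translate([709, 334, 35]) cube([99, 21, 1430]);
translate([885, 334, 35]) cube([99, 21, 1430]);
translate([1061, 334, 35]) cube([99, 21, 1430]);
translate([1237, 334, 35]) cube([99, 21, 1430]);
translate([1413, 334, 35]) cube([99, 21, 1430]);
translate([1589, 334, 35]) cube([99, 21, 1430]);
translate([1765, 334, 35]) cube([99, 21, 1430]);
translate([1941, 334, 35]) cube([99, 21, 1430]);
translate([2117, 334, 35]) cube([99, 21, 1430]);
translate([2293, 334, 35]) cube([99, 21, 1430]);
translate([2469, 334, 35]) cube([99, 21, 1430]);


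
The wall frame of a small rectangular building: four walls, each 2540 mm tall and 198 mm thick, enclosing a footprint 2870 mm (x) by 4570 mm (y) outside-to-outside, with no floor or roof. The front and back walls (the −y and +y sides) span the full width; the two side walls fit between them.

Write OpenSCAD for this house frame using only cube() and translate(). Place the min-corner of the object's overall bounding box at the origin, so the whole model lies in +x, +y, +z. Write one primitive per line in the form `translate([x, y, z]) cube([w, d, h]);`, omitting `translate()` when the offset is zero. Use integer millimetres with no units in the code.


cube([2870, 198, 2540]);
translate([0, 4372, 0]) cube([2870, 198, 2540]);
translate([0, 198, 0]) cube([198, 4174, 2540]);
translate([2672, 198, 0]) cube([198, 4174, 2540]);


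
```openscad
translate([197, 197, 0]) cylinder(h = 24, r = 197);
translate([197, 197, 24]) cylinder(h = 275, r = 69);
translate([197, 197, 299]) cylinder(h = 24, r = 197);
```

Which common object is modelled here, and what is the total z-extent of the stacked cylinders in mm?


A spool. The overall height is 323 mm.

Three coaxial cylinders, large–small–large — a spool. Two 24 mm flanges and a 275 mm core give 24 + 275 + 24 = 323 mm.


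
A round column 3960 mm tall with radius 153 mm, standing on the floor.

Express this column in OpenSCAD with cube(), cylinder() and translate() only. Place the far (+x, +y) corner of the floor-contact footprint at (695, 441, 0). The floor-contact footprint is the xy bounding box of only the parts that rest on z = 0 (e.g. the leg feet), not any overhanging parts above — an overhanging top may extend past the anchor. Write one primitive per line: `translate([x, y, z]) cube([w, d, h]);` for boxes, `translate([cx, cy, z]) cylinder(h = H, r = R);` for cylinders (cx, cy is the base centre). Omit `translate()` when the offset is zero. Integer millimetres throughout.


translate([542, 288, 0]) cylinder(h = 3960, r = 153);


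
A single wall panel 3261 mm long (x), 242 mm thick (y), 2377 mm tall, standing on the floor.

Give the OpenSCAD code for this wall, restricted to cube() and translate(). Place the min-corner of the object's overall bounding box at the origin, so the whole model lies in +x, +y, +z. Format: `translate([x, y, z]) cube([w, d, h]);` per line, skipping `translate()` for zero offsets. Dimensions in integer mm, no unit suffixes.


cube([3261, 242, 2377]);


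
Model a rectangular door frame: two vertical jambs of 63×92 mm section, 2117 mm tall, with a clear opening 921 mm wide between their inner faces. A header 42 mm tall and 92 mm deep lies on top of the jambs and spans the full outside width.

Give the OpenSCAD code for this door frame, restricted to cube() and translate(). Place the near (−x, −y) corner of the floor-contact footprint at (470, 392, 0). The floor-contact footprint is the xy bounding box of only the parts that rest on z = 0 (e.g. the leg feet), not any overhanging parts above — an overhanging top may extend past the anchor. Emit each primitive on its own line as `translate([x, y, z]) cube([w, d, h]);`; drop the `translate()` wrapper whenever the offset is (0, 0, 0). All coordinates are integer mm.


translate([470, 392, 0]) cube([63, 92, 2117]);
translate([1454, 392, 0]) cube([63, 92, 2117]);
translate([470, 392, 2117]) cube([1047, 92, 42]);


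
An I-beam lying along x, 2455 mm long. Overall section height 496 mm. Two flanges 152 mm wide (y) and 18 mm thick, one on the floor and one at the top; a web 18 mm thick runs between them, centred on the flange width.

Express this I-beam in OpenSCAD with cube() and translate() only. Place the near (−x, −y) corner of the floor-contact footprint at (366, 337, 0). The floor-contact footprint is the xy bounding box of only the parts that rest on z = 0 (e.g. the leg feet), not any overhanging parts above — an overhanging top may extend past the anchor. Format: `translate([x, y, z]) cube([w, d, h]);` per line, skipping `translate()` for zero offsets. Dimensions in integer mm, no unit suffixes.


translate([366, 337, 0]) cube([2455, 152, 18]);
translate([366, 404, 18]) cube([2455, 18, 460]);
translate([366, 337, 478]) cube([2455, 152, 18]);


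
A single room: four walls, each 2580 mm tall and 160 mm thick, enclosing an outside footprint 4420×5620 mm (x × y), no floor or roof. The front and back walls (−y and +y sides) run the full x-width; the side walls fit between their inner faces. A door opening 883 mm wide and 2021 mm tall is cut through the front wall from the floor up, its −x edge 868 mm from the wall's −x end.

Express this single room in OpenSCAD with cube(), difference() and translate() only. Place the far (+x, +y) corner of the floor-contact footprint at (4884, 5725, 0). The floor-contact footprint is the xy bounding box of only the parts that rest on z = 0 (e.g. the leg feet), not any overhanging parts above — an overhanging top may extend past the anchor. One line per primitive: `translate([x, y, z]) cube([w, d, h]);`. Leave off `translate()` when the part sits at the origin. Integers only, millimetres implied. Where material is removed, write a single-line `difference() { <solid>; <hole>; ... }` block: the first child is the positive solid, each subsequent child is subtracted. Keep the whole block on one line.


difference() { translate([464, 105, 0]) cube([4420, 160, 2580]); translate([1332, 105, 0]) cube([883, 160, 2021]); }
translate([464, 5565, 0]) cube([4420, 160, 2580]);
translate([464, 265, 0]) cube([160, 5300, 2580]);
translate([4724, 265, 0]) cube([160, 5300, 2580]);


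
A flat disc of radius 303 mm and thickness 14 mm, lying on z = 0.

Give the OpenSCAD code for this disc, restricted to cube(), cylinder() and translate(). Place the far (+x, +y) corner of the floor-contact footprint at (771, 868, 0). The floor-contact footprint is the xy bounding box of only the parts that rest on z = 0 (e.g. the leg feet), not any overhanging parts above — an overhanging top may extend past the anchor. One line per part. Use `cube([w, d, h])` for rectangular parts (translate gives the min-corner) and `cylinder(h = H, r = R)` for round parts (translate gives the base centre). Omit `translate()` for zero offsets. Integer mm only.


translate([468, 565, 0]) cylinder(h = 14, r = 303);


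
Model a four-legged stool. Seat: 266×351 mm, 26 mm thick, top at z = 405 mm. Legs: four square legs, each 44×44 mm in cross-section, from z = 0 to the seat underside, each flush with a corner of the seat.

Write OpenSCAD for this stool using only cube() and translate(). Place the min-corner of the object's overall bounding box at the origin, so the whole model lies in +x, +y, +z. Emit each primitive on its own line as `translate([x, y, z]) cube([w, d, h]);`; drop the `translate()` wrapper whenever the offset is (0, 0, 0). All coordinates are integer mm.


translate([0, 0, 379]) cube([266, 351, 26]);
cube([44, 44, 379]);
translate([222, 0, 0]) cube([44, 44, 379]);
translate([0, 307, 0]) cube([44, 44, 379]);
translate([222, 307, 0]) cube([44, 44, 379]);


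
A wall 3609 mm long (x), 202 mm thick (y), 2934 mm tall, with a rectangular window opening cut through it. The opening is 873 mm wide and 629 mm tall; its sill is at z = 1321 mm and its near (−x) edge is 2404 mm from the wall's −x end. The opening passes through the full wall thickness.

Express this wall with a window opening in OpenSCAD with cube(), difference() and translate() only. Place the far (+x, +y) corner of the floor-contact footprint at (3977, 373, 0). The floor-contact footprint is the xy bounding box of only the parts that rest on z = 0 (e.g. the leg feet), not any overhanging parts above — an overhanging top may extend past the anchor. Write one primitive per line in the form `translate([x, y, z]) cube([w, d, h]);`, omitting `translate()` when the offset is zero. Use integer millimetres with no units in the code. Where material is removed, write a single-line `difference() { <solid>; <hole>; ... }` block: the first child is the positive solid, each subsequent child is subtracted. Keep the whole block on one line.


difference() { translate([368, 171, 0]) cube([3609, 202, 2934]); translate([2772, 171, 1321]) cube([873, 202, 629]); }


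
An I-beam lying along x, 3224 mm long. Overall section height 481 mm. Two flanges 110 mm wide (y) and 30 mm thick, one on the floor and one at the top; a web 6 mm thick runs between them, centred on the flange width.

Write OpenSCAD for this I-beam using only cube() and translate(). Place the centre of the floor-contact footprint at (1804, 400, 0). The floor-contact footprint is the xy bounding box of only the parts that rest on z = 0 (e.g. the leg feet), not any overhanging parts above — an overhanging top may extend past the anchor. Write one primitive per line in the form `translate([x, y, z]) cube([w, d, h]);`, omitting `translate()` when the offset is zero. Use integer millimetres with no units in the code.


translate([192, 345, 0]) cube([3224, 110, 30]);
translate([192, 397, 30]) cube([3224, 6, 421]);
translate([192, 345, 451]) cube([3224, 110, 30]);


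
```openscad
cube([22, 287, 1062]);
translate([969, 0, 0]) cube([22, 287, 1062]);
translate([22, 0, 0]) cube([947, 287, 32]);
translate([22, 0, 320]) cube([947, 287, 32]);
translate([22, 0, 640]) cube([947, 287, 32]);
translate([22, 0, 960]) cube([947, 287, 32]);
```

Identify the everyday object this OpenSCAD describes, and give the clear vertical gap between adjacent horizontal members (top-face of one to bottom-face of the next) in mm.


A bookshelf. The clear shelf gap is 288 mm.

Two tall side panels with 4 horizontal boards between them — a bookshelf. The first two shelf undersides are at z = 0 and z = 320; with shelf thickness 32, the clear gap is 320 − 0 − 32 = 288 mm.


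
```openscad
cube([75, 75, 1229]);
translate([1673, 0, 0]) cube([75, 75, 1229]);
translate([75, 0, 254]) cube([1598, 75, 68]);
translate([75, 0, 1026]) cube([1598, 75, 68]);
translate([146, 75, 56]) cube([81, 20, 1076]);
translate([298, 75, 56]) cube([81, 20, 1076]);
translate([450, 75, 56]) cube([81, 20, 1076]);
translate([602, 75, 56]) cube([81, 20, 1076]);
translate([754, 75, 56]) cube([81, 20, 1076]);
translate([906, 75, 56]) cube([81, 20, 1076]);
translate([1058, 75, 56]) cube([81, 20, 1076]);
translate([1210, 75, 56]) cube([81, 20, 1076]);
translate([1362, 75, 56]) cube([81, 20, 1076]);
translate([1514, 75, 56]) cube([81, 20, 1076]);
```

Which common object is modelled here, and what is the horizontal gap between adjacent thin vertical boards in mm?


A fence section. The picket gap is 71 mm.

Two posts, two rails, 10 pickets — a fence section. Span 1598 mm holds 10 pickets of 81 mm with 11 equal gaps: ⌊(1598 − 10·81) / 11⌋ = 71 mm.


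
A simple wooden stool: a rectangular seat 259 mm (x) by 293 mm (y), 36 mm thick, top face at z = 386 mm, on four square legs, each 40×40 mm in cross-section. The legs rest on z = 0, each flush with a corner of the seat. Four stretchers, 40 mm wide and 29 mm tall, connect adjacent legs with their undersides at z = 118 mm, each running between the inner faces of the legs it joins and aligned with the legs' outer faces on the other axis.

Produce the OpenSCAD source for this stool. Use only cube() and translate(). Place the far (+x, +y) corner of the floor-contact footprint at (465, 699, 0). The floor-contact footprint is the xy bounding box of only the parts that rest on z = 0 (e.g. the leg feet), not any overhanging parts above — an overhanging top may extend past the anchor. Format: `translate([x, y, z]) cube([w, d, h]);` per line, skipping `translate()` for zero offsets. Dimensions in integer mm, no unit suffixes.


translate([206, 406, 350]) cube([259, 293, 36]);
translate([206, 406, 0]) cube([40, 40, 350]);
translate([425, 406, 0]) cube([40, 40, 350]);
translate([206, 659, 0]) cube([40, 40, 350]);
translate([425, 659, 0]) cube([40, 40, 350]);
translate([246, 406, 118]) cube([179, 40, 29]);
translate([246, 659, 118]) cube([179, 40, 29]);
translate([206, 446, 118]) cube([40, 213, 29]);
translate([425, 446, 118]) cube([40, 213, 29]);


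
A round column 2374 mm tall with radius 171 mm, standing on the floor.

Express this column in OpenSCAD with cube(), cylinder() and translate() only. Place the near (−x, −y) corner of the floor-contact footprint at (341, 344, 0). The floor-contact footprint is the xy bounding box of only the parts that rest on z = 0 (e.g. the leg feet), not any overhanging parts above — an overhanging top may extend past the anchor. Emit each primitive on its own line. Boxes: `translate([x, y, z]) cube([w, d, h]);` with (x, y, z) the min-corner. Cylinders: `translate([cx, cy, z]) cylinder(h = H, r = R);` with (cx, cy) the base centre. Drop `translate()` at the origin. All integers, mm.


translate([512, 515, 0]) cylinder(h = 2374, r = 171);


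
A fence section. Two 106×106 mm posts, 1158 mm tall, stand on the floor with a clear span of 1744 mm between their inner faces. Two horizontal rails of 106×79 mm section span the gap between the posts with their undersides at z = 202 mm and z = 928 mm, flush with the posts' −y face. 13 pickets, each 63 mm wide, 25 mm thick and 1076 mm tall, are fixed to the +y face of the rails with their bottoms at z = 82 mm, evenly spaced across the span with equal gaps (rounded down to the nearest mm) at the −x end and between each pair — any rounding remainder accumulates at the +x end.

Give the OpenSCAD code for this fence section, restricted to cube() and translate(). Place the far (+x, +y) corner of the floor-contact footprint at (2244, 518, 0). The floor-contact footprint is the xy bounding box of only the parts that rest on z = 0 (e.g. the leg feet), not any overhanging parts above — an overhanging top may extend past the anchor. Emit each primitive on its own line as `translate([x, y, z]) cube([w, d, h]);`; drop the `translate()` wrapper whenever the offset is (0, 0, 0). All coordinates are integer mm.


translate([288, 412, 0]) cube([106, 106, 1158]);
translate([2138, 412, 0]) cube([106, 106, 1158]);
translate([394, 412, 202]) cube([1744, 106, 79]);
translate([394, 412, 928]) cube([1744, 106, 79]);
translate([460, 518, 82]) cube([63, 25, 1076]);
translate([589, 518, 82]) cube([63, 25, 1076]);
translate([718, 518, 82]) cube([63, 25, 1076]);
translate([847, 518, 82]) cube([63, 25, 1076]);
translate([976, 518, 82]) cube([63, 25, 1076]);
translate([1105, 518, 82]) cube([63, 25, 1076]);
translate([1234, 518, 82]) cube([63, 25, 1076]);
translate([1363, 518, 82]) cube([63, 25, 1076]);
translate([1492, 518, 82]) cube([63, 25, 1076]);
translate([1621, 518, 82]) cube([63, 25, 1076]);
translate([1750, 518, 82]) cube([63, 25, 1076]);
translate([1879, 518, 82]) cube([63, 25, 1076]);
translate([2008, 518, 82]) cube([63, 25, 1076]);


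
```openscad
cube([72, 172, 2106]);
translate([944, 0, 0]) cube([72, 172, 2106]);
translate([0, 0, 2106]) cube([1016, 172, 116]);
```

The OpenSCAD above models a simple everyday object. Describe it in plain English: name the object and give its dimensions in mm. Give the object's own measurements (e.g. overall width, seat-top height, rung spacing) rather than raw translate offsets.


A door frame. The clear opening is 872 mm wide and 2106 mm high. Two 72 mm wide jambs, 172 mm deep, stand either side of the opening from the floor to the top of the opening. A 116 mm thick head sits across the top of both jambs, spanning the full outside width of the frame.


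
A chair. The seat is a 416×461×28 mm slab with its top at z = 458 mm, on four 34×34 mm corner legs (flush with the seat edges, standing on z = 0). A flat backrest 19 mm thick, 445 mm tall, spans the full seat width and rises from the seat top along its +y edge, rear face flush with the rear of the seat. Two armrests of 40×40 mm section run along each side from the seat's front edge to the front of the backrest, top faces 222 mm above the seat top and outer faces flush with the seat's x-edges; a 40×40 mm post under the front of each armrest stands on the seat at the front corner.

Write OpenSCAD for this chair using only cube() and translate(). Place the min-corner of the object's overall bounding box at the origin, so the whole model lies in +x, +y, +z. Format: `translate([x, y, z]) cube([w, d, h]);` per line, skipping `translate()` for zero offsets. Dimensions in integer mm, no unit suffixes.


// leg_h = 458 - 28 = 430
// arm post h = 222 - 40 = 182
translate([0, 0, 430]) cube([416, 461, 28]);
cube([34, 34, 430]);
translate([382, 0, 0]) cube([34, 34, 430]);
translate([0, 427, 0]) cube([34, 34, 430]);
translate([382, 427, 0]) cube([34, 34, 430]);
translate([0, 442, 458]) cube([416, 19, 445]);
translate([0, 0, 640]) cube([40, 442, 40]);
translate([376, 0, 640]) cube([40, 442, 40]);
translate([0, 0, 458]) cube([40, 40, 182]);
translate([376, 0, 458]) cube([40, 40, 182]);


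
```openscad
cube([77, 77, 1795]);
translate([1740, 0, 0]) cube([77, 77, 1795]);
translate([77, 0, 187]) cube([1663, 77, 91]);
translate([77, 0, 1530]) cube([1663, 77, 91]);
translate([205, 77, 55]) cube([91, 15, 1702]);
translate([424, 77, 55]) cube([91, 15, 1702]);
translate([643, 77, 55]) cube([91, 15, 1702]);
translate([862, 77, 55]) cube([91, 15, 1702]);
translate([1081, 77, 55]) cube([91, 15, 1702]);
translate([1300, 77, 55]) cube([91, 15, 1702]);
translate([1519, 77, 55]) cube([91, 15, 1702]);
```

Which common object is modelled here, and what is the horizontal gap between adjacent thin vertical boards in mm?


A fence section. The picket gap is 128 mm.

Two posts, two rails, 7 pickets — a fence section. Span 1663 mm holds 7 pickets of 91 mm with 8 equal gaps: ⌊(1663 − 7·91) / 8⌋ = 128 mm.


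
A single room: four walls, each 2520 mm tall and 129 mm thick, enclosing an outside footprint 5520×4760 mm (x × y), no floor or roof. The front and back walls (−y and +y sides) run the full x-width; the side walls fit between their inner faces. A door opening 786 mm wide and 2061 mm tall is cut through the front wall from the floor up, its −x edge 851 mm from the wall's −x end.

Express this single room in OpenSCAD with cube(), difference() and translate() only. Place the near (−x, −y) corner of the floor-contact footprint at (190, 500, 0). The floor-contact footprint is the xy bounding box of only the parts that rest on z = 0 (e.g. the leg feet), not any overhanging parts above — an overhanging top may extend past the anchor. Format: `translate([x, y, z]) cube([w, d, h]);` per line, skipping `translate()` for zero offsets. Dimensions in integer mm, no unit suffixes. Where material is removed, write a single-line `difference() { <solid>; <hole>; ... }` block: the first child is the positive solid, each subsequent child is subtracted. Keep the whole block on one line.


difference() { translate([190, 500, 0]) cube([5520, 129, 2520]); translate([1041, 500, 0]) cube([786, 129, 2061]); }
translate([190, 5131, 0]) cube([5520, 129, 2520]);
translate([190, 629, 0]) cube([129, 4502, 2520]);
translate([5581, 629, 0]) cube([129, 4502, 2520]);


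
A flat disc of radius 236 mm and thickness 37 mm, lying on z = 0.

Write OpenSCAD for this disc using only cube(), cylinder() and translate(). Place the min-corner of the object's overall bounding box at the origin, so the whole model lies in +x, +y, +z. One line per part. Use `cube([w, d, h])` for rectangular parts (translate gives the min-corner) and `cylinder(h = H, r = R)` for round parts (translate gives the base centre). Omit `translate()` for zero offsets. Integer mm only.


translate([236, 236, 0]) cylinder(h = 37, r = 236);


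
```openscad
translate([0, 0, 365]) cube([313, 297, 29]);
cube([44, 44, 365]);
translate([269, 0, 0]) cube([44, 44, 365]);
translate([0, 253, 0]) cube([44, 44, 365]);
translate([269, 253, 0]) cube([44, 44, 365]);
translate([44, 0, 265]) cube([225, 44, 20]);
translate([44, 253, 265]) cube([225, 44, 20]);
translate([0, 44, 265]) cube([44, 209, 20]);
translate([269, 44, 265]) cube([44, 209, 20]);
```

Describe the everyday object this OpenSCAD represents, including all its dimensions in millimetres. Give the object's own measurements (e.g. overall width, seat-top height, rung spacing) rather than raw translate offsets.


A simple wooden stool: a rectangular seat 313 mm (x) by 297 mm (y), 29 mm thick, top face at z = 394 mm, on four square legs, each 44×44 mm in cross-section. The legs rest on z = 0, each flush with a corner of the seat. Four stretchers, 44 mm wide and 20 mm tall, connect adjacent legs with their undersides at z = 265 mm, each running between the inner faces of the legs it joins and aligned with the legs' outer faces on the other axis.


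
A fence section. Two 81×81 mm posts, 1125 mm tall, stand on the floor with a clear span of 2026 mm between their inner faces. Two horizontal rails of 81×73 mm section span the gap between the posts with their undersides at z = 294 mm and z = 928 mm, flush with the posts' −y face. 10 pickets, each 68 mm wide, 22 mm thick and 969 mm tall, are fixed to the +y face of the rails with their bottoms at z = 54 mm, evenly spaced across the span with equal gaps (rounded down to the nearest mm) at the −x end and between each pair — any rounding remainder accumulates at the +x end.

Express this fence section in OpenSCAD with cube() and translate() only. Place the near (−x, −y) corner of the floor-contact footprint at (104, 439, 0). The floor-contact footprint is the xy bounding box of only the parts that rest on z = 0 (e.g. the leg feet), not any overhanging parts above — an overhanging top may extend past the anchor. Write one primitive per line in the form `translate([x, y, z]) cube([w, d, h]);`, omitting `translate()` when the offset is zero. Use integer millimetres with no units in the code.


translate([104, 439, 0]) cube([81, 81, 1125]);
translate([2211, 439, 0]) cube([81, 81, 1125]);
translate([185, 439, 294]) cube([2026, 81, 73]);
translate([185, 439, 928]) cube([2026, 81, 73]);
translate([307, 520, 54]) cube([68, 22, 969]);
translate([497, 520, 54]) cube([68, 22, 969]);
translate([687, 520, 54]) cube([68, 22, 969]);
translate([877, 520, 54]) cube([68, 22, 969]);
translate([1067, 520, 54]) cube([68, 22, 969]);
translate([1257, 520, 54]) cube([68, 22, 969]);
translate([1447, 520, 54]) cube([68, 22, 969]);
translate([1637, 520, 54]) cube([68, 22, 969]);
translate([1827, 520, 54]) cube([68, 22, 969]);
translate([2017, 520, 54]) cube([68, 22, 969]);


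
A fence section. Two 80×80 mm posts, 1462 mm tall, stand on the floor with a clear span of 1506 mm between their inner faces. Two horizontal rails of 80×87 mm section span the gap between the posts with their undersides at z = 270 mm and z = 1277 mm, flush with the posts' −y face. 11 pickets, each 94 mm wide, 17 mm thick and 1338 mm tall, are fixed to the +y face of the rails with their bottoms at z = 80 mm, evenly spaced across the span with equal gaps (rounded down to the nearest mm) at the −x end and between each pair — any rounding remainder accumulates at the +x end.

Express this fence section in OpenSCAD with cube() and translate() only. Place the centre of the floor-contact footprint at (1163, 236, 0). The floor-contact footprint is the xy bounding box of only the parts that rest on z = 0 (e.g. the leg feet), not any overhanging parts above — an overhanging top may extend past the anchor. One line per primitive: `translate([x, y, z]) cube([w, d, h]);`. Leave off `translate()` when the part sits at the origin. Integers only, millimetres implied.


translate([330, 196, 0]) cube([80, 80, 1462]);
translate([1916, 196, 0]) cube([80, 80, 1462]);
translate([410, 196, 270]) cube([1506, 80, 87]);
translate([410, 196, 1277]) cube([1506, 80, 87]);
translate([449, 276, 80]) cube([94, 17, 1338]);
translate([582, 276, 80]) cube([94, 17, 1338]);
translate([715, 276, 80]) cube([94, 17, 1338]);
translate([848, 276, 80]) cube([94, 17, 1338]);
translate([981, 276, 80]) cube([94, 17, 1338]);
translate([1114, 276, 80]) cube([94, 17, 1338]);
translate([1247, 276, 80]) cube([94, 17, 1338]);
translate([1380, 276, 80]) cube([94, 17, 1338]);
translate([1513, 276, 80]) cube([94, 17, 1338]);
translate([1646, 276, 80]) cube([94, 17, 1338]);
translate([1779, 276, 80]) cube([94, 17, 1338]);
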